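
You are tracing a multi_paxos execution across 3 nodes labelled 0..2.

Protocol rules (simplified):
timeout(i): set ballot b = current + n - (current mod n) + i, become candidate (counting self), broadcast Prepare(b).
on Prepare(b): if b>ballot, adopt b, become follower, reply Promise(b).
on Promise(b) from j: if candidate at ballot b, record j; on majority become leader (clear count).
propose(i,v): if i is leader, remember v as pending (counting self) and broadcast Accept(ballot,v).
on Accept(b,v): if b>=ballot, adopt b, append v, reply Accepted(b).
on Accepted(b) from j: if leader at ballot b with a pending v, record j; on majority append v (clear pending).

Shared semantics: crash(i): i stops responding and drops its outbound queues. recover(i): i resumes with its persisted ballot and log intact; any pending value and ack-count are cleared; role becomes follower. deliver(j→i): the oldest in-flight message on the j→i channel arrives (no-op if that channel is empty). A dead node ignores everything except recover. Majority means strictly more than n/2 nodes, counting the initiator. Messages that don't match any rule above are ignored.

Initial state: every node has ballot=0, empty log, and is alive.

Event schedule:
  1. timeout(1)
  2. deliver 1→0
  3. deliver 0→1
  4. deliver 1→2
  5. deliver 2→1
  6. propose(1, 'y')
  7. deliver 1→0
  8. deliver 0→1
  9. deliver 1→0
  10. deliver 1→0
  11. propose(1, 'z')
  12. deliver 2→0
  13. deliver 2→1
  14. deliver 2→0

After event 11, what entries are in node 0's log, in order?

y

after 1 — timeout(1): n1:cand/b4/[-]
after 2 — deliver 1→0: n0:foll/b4/[-]
after 3 — deliver 0→1: n1:lead/b4/[-]
after 4 — deliver 1→2: n2:foll/b4/[-]
after 5 — deliver 2→1: ·
after 6 — propose(1,'y'): ·
after 7 — deliver 1→0: n0:foll/b4/[y]
after 8 — deliver 0→1: n1:lead/b4/[y]
after 9 — deliver 1→0: ·
after 10 — deliver 1→0: ·
after 11 — propose(1,'z'): ·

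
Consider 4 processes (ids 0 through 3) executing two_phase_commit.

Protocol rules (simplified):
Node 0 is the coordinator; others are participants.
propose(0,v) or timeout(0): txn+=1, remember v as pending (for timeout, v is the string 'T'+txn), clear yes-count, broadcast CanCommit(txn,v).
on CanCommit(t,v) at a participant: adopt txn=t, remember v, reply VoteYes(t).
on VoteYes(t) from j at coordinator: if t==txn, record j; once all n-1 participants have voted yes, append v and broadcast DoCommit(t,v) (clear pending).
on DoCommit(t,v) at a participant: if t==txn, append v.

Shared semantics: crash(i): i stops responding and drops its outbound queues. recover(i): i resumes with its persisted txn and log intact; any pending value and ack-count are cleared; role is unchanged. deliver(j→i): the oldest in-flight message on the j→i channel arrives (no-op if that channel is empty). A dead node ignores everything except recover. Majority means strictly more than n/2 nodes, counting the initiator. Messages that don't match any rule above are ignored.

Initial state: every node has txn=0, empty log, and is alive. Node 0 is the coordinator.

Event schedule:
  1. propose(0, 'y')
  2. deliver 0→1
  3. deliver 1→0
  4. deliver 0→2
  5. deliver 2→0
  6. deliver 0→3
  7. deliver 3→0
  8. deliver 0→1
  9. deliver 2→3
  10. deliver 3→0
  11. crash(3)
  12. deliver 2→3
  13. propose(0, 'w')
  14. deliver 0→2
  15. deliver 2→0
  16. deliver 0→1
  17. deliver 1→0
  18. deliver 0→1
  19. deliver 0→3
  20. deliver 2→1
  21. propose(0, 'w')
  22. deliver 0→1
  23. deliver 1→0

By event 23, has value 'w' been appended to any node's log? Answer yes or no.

1. propose(0,'y'):  <0:coor t1 ->
2. deliver 0→1:  <1:part t1 ->
3. deliver 1→0:  nop
4. deliver 0→2:  <2:part t1 ->
5. deliver 2→0:  nop
6. deliver 0→3:  <3:part t1 ->
7. deliver 3→0:  <0:coor t1 y>
8. deliver 0→1:  <1:part t1 y>
9. deliver 2→3:  nop
10. deliver 3→0:  nop
11. crash(3):  <3:✗part t1 ->
12. deliver 2→3:  nop
13. propose(0,'w'):  <0:coor t2 y>
14. deliver 0→2:  <2:part t1 y>
15. deliver 2→0:  nop
16. deliver 0→1:  <1:part t2 y>
17. deliver 1→0:  nop
18. deliver 0→1:  nop
19. deliver 0→3:  nop
20. deliver 2→1:  nop
21. propose(0,'w'):  <0:coor t3 y>
22. deliver 0→1:  <1:part t3 y>
23. deliver 1→0:  nop

no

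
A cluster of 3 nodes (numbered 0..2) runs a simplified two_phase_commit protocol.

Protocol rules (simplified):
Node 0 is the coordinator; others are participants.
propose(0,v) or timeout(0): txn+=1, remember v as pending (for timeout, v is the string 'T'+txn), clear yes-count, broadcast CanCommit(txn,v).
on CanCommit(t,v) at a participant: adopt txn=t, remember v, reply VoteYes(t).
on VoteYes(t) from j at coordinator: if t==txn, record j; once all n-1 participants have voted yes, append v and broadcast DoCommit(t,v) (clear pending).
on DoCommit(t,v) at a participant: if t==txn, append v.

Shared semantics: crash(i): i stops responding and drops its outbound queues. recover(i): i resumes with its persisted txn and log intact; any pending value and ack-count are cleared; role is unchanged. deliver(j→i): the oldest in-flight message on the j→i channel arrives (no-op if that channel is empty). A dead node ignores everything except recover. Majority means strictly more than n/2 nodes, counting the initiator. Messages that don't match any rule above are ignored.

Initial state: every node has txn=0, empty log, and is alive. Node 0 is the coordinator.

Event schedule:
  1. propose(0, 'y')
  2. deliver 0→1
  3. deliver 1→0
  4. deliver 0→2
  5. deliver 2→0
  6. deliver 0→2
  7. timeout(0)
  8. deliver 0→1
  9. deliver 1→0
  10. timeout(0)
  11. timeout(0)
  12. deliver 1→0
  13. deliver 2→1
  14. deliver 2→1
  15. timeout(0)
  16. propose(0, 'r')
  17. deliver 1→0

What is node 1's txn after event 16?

1

step 1 propose(0,'y'): 0={coor,t=1,log=-}
step 2 deliver 0→1: 1={part,t=1,log=-}
step 3 deliver 1→0: —
step 4 deliver 0→2: 2={part,t=1,log=-}
step 5 deliver 2→0: 0={coor,t=1,log=y}
step 6 deliver 0→2: 2={part,t=1,log=y}
step 7 timeout(0): 0={coor,t=2,log=y}
step 8 deliver 0→1: 1={part,t=1,log=y}
step 9 deliver 1→0: —
step 10 timeout(0): 0={coor,t=3,log=y}
step 11 timeout(0): 0={coor,t=4,log=y}
step 12 deliver 1→0: —
step 13 deliver 2→1: —
step 14 deliver 2→1: —
step 15 timeout(0): 0={coor,t=5,log=y}
step 16 propose(0,'r'): 0={coor,t=6,log=y}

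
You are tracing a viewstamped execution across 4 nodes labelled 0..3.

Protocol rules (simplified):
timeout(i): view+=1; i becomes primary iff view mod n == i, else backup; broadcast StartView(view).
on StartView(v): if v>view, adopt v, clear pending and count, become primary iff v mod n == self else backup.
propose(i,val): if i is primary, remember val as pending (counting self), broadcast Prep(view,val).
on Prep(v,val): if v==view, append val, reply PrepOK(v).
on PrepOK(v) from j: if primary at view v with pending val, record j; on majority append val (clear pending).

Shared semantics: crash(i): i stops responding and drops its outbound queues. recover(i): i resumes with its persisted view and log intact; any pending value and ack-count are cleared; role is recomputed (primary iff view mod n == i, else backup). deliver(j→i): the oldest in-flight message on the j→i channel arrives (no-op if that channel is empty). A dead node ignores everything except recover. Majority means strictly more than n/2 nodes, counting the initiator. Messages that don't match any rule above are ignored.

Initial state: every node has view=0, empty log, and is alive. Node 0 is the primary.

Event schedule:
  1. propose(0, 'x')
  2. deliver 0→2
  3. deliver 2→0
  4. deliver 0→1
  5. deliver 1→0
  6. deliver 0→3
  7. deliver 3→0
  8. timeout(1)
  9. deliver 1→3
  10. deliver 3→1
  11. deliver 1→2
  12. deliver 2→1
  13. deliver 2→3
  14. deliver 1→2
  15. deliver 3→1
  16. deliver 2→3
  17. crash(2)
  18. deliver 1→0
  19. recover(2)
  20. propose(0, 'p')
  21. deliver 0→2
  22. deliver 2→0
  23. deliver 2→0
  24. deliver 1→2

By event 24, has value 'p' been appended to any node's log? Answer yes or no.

[1] propose(0,'x') → ∅
[2] deliver 0→2 → N2(back v0 [x])
[3] deliver 2→0 → ∅
[4] deliver 0→1 → N1(back v0 [x])
[5] deliver 1→0 → N0(prim v0 [x])
[6] deliver 0→3 → N3(back v0 [x])
[7] deliver 3→0 → ∅
[8] timeout(1) → N1(prim v1 [x])
[9] deliver 1→3 → N3(back v1 [x])
[10] deliver 3→1 → ∅
[11] deliver 1→2 → N2(back v1 [x])
[12] deliver 2→1 → ∅
[13] deliver 2→3 → ∅
[14] deliver 1→2 → ∅
[15] deliver 3→1 → ∅
[16] deliver 2→3 → ∅
[17] crash(2) → N2(✗back v1 [x])
[18] deliver 1→0 → N0(back v1 [x])
[19] recover(2) → N2(back v1 [x])
[20] propose(0,'p') → ∅
[21] deliver 0→2 → ∅
[22] deliver 2→0 → ∅
[23] deliver 2→0 → ∅
[24] deliver 1→2 → ∅

no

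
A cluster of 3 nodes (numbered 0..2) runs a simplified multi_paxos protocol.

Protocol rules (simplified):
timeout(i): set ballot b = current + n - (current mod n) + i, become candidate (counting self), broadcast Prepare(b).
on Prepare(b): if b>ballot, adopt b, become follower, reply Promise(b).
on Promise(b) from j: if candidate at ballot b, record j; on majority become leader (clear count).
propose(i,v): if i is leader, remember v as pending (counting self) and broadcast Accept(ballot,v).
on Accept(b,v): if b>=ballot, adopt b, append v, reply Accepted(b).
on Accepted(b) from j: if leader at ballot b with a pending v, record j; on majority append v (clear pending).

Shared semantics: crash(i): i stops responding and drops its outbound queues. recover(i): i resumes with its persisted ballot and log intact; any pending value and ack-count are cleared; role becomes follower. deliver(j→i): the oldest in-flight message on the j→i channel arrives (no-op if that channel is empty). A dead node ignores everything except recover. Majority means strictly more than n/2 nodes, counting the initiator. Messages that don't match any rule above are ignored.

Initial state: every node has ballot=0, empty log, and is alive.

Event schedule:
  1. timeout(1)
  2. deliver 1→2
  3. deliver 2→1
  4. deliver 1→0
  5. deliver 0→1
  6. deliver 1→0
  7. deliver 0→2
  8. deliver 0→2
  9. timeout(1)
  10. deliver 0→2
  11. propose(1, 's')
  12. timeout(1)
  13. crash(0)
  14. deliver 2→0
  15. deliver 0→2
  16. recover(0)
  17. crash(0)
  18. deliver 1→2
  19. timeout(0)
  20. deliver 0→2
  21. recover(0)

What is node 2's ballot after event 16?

4

e1 timeout(1): 1[cand,b=4,-]
e2 deliver 1→2: 2[foll,b=4,-]
e3 deliver 2→1: 1[lead,b=4,-]
e4 deliver 1→0: 0[foll,b=4,-]
e5 deliver 0→1: ·
e6 deliver 1→0: ·
e7 deliver 0→2: ·
e8 deliver 0→2: ·
e9 timeout(1): 1[cand,b=7,-]
e10 deliver 0→2: ·
e11 propose(1,'s'): ·
e12 timeout(1): 1[cand,b=10,-]
e13 crash(0): 0[✗foll,b=4,-]
e14 deliver 2→0: ·
e15 deliver 0→2: ·
e16 recover(0): 0[foll,b=4,-]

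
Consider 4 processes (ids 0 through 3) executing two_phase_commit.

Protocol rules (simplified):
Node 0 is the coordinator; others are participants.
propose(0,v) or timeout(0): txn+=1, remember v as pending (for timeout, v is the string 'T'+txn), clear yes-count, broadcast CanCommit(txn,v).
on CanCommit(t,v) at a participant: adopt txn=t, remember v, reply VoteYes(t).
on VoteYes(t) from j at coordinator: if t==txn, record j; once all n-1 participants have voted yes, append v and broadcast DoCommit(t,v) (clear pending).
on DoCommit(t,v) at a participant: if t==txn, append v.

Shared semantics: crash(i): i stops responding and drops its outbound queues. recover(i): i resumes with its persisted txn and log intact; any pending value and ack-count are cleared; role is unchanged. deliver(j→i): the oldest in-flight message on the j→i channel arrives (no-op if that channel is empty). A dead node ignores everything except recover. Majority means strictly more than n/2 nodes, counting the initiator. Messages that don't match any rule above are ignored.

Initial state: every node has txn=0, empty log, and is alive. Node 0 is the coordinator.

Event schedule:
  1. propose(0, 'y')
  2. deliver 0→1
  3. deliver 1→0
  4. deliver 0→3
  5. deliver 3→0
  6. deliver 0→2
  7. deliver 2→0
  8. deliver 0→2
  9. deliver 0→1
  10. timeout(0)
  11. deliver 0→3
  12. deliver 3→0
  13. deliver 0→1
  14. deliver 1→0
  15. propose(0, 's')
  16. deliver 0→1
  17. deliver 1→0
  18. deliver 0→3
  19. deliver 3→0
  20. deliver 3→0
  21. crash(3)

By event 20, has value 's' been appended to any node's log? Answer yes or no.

no

[1] propose(0,'y') → N0(coor t1 [-])
[2] deliver 0→1 → N1(part t1 [-])
[3] deliver 1→0 → ∅
[4] deliver 0→3 → N3(part t1 [-])
[5] deliver 3→0 → ∅
[6] deliver 0→2 → N2(part t1 [-])
[7] deliver 2→0 → N0(coor t1 [y])
[8] deliver 0→2 → N2(part t1 [y])
[9] deliver 0→1 → N1(part t1 [y])
[10] timeout(0) → N0(coor t2 [y])
[11] deliver 0→3 → N3(part t1 [y])
[12] deliver 3→0 → ∅
[13] deliver 0→1 → N1(part t2 [y])
[14] deliver 1→0 → ∅
[15] propose(0,'s') → N0(coor t3 [y])
[16] deliver 0→1 → N1(part t3 [y])
[17] deliver 1→0 → ∅
[18] deliver 0→3 → N3(part t2 [y])
[19] deliver 3→0 → ∅
[20] deliver 3→0 → ∅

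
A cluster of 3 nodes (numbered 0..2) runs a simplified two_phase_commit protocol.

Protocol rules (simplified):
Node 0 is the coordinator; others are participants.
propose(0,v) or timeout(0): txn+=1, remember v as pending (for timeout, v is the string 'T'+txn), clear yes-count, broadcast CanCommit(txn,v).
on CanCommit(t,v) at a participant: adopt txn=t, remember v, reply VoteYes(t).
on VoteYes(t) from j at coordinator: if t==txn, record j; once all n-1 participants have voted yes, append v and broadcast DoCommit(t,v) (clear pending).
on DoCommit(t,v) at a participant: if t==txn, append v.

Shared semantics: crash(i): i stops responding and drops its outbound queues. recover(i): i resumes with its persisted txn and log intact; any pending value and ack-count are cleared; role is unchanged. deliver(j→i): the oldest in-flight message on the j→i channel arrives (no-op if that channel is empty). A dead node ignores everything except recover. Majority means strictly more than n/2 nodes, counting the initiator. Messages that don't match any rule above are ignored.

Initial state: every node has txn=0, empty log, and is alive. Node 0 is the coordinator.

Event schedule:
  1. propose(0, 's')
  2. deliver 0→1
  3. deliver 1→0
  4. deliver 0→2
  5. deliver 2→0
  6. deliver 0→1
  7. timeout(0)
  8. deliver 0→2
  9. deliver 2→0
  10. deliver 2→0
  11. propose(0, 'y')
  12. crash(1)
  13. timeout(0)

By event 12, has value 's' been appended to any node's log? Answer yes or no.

after 1 — propose(0,'s'): n0:coor/t1/[-]
after 2 — deliver 0→1: n1:part/t1/[-]
after 3 — deliver 1→0: ·
after 4 — deliver 0→2: n2:part/t1/[-]
after 5 — deliver 2→0: n0:coor/t1/[s]
after 6 — deliver 0→1: n1:part/t1/[s]
after 7 — timeout(0): n0:coor/t2/[s]
after 8 — deliver 0→2: n2:part/t1/[s]
after 9 — deliver 2→0: ·
after 10 — deliver 2→0: ·
after 11 — propose(0,'y'): n0:coor/t3/[s]
after 12 — crash(1): n1:✗part/t1/[s]

yes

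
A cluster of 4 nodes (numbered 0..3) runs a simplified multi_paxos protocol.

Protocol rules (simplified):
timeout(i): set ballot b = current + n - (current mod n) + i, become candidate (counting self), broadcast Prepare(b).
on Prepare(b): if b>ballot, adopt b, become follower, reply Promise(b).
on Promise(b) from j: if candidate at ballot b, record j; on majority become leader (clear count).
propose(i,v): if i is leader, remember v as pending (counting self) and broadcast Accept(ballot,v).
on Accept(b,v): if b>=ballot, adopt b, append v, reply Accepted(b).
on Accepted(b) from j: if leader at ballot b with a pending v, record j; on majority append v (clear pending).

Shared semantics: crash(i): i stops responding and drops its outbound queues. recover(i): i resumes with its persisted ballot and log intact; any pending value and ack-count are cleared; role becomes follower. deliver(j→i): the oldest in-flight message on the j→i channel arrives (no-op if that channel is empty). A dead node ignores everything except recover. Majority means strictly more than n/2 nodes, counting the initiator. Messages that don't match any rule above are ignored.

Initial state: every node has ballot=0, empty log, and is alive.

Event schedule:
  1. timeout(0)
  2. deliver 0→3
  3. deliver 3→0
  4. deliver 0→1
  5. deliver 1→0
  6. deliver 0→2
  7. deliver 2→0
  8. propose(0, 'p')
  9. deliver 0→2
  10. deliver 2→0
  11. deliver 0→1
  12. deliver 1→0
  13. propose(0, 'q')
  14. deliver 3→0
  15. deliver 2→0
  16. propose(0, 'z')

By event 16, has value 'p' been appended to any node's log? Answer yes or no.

yes

1. timeout(0):  <0:cand b4 ->
2. deliver 0→3:  <3:foll b4 ->
3. deliver 3→0:  nop
4. deliver 0→1:  <1:foll b4 ->
5. deliver 1→0:  <0:lead b4 ->
6. deliver 0→2:  <2:foll b4 ->
7. deliver 2→0:  nop
8. propose(0,'p'):  nop
9. deliver 0→2:  <2:foll b4 p>
10. deliver 2→0:  nop
11. deliver 0→1:  <1:foll b4 p>
12. deliver 1→0:  <0:lead b4 p>
13. propose(0,'q'):  nop
14. deliver 3→0:  nop
15. deliver 2→0:  nop
16. propose(0,'z'):  nop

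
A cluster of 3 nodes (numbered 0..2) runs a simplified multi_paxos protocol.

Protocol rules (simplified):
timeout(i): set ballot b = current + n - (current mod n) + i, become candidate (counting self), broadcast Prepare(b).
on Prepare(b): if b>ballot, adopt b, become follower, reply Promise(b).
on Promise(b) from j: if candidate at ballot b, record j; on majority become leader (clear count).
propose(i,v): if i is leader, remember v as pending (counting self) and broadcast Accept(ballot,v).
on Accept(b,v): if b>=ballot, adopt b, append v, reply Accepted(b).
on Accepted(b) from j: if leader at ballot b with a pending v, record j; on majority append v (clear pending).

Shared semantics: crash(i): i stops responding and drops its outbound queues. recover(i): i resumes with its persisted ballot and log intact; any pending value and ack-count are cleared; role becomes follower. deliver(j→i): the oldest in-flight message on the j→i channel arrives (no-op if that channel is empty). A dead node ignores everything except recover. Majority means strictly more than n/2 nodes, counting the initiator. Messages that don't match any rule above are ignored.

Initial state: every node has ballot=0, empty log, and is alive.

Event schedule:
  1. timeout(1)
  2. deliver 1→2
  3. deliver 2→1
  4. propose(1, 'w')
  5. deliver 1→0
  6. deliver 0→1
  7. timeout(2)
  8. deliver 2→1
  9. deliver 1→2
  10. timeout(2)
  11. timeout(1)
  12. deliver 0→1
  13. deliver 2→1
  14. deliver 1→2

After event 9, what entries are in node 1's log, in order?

empty

1. timeout(1):  <1:cand b4 ->
2. deliver 1→2:  <2:foll b4 ->
3. deliver 2→1:  <1:lead b4 ->
4. propose(1,'w'):  nop
5. deliver 1→0:  <0:foll b4 ->
6. deliver 0→1:  nop
7. timeout(2):  <2:cand b8 ->
8. deliver 2→1:  <1:foll b8 ->
9. deliver 1→2:  nop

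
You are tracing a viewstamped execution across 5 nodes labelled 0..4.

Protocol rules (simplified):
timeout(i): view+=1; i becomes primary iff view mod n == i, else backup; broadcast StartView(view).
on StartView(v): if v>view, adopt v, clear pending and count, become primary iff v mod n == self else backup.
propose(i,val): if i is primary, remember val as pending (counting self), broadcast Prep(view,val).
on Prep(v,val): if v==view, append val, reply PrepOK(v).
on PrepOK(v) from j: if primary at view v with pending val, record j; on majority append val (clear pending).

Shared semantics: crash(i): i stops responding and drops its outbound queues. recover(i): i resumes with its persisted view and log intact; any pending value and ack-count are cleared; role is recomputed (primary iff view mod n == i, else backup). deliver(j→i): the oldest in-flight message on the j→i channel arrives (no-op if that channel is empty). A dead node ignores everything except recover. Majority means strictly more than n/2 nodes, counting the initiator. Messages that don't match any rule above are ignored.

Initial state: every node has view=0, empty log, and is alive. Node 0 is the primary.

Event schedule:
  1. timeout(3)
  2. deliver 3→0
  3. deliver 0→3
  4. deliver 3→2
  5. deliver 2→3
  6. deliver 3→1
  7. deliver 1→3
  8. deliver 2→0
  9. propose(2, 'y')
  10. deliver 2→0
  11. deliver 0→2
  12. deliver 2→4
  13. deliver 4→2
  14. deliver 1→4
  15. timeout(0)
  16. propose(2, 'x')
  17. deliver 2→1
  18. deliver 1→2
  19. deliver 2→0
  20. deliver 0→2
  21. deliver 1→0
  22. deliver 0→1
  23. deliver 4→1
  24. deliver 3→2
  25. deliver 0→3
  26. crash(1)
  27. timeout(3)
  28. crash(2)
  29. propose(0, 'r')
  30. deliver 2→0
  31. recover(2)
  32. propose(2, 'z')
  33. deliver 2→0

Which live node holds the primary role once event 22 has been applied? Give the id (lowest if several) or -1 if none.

1. timeout(3):  <3:back v1 ->
2. deliver 3→0:  <0:back v1 ->
3. deliver 0→3:  nop
4. deliver 3→2:  <2:back v1 ->
5. deliver 2→3:  nop
6. deliver 3→1:  <1:prim v1 ->
7. deliver 1→3:  nop
8. deliver 2→0:  nop
9. propose(2,'y'):  nop
10. deliver 2→0:  nop
11. deliver 0→2:  nop
12. deliver 2→4:  nop
13. deliver 4→2:  nop
14. deliver 1→4:  nop
15. timeout(0):  <0:back v2 ->
16. propose(2,'x'):  nop
17. deliver 2→1:  nop
18. deliver 1→2:  nop
19. deliver 2→0:  nop
20. deliver 0→2:  <2:prim v2 ->
21. deliver 1→0:  nop
22. deliver 0→1:  <1:back v2 ->

2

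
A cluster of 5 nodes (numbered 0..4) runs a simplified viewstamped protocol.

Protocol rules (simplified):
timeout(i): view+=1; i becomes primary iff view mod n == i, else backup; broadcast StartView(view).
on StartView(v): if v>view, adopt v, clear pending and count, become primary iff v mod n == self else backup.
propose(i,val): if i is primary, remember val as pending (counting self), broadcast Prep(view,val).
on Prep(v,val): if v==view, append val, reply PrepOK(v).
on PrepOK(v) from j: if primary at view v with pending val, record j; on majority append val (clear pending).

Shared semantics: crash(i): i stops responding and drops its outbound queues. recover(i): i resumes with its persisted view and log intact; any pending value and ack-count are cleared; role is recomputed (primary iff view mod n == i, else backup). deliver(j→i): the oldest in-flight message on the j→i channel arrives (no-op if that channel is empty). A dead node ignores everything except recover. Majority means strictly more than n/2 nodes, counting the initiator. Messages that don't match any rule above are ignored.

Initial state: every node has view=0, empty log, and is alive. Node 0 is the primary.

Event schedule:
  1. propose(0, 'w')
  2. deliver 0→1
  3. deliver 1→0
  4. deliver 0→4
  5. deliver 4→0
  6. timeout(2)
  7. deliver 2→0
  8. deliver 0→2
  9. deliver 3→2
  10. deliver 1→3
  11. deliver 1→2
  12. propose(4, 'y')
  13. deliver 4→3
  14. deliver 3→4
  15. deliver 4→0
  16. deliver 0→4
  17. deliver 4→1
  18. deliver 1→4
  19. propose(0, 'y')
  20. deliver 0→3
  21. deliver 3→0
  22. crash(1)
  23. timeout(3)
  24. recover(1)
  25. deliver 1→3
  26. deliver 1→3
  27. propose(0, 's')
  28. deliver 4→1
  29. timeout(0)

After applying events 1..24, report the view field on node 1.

0

after 1 — propose(0,'w'): ·
after 2 — deliver 0→1: n1:back/v0/[w]
after 3 — deliver 1→0: ·
after 4 — deliver 0→4: n4:back/v0/[w]
after 5 — deliver 4→0: n0:prim/v0/[w]
after 6 — timeout(2): n2:back/v1/[-]
after 7 — deliver 2→0: n0:back/v1/[w]
after 8 — deliver 0→2: ·
after 9 — deliver 3→2: ·
after 10 — deliver 1→3: ·
after 11 — deliver 1→2: ·
after 12 — propose(4,'y'): ·
after 13 — deliver 4→3: ·
after 14 — deliver 3→4: ·
after 15 — deliver 4→0: ·
after 16 — deliver 0→4: ·
after 17 — deliver 4→1: ·
after 18 — deliver 1→4: ·
after 19 — propose(0,'y'): ·
after 20 — deliver 0→3: n3:back/v0/[w]
after 21 — deliver 3→0: ·
after 22 — crash(1): n1:✗back/v0/[w]
after 23 — timeout(3): n3:back/v1/[w]
after 24 — recover(1): n1:back/v0/[w]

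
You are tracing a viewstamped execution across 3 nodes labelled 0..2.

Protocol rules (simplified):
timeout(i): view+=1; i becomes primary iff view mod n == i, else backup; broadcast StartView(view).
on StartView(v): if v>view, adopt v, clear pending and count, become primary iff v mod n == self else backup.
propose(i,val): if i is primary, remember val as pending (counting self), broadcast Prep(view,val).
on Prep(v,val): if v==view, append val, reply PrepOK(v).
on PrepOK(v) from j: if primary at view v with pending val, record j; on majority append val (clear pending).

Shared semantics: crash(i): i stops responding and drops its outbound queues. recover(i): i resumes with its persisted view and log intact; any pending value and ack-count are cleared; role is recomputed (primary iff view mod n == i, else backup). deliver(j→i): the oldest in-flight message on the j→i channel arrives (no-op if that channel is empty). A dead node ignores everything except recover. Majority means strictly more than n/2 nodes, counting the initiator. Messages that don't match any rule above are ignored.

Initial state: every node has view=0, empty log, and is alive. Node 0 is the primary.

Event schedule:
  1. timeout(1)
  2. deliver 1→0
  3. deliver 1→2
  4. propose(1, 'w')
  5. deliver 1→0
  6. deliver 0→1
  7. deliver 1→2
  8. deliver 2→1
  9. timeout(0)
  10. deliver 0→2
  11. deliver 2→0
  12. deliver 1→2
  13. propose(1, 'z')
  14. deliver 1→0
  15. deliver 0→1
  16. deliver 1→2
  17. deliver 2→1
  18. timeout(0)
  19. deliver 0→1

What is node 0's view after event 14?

2

[1] timeout(1) → N1(prim v1 [-])
[2] deliver 1→0 → N0(back v1 [-])
[3] deliver 1→2 → N2(back v1 [-])
[4] propose(1,'w') → ∅
[5] deliver 1→0 → N0(back v1 [w])
[6] deliver 0→1 → N1(prim v1 [w])
[7] deliver 1→2 → N2(back v1 [w])
[8] deliver 2→1 → ∅
[9] timeout(0) → N0(back v2 [w])
[10] deliver 0→2 → N2(prim v2 [w])
[11] deliver 2→0 → ∅
[12] deliver 1→2 → ∅
[13] propose(1,'z') → ∅
[14] deliver 1→0 → ∅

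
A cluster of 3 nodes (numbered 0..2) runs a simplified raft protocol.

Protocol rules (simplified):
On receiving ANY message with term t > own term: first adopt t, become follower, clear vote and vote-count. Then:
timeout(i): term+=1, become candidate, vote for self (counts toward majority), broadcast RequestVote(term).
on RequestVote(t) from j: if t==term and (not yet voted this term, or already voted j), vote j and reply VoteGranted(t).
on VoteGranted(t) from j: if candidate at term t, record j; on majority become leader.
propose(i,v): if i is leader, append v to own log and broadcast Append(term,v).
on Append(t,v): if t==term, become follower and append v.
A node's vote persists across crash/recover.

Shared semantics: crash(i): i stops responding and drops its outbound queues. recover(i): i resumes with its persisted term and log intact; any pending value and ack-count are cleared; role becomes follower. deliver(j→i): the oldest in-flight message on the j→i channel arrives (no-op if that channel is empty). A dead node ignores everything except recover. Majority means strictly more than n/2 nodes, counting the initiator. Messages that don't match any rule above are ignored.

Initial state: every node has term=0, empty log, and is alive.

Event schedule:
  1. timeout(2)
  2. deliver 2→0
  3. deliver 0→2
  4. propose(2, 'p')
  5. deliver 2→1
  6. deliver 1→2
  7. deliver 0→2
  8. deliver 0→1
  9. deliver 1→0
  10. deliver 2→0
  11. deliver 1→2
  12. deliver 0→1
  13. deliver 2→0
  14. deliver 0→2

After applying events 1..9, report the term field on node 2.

1

step 1 timeout(2): 2={cand,t=1,log=-}
step 2 deliver 2→0: 0={foll,t=1,log=-}
step 3 deliver 0→2: 2={lead,t=1,log=-}
step 4 propose(2,'p'): 2={lead,t=1,log=p}
step 5 deliver 2→1: 1={foll,t=1,log=-}
step 6 deliver 1→2: —
step 7 deliver 0→2: —
step 8 deliver 0→1: —
step 9 deliver 1→0: —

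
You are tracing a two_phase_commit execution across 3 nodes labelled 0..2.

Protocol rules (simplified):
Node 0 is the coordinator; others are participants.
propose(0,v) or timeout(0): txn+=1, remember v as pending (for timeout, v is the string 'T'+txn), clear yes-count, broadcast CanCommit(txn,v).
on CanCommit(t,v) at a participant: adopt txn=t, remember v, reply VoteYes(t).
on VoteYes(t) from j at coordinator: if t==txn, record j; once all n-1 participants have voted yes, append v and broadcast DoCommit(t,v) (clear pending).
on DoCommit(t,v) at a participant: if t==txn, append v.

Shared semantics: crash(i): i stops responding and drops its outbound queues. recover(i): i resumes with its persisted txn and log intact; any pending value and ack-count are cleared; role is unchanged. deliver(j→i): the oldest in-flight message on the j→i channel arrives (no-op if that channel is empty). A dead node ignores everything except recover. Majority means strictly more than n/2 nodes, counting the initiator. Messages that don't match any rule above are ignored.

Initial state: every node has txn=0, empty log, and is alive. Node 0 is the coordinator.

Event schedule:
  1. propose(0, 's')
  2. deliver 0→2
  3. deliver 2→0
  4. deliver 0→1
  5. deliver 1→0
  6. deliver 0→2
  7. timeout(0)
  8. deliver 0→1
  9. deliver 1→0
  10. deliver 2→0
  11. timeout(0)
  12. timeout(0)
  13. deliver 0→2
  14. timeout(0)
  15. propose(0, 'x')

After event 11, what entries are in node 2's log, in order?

[1] propose(0,'s') → N0(coor t1 [-])
[2] deliver 0→2 → N2(part t1 [-])
[3] deliver 2→0 → ∅
[4] deliver 0→1 → N1(part t1 [-])
[5] deliver 1→0 → N0(coor t1 [s])
[6] deliver 0→2 → N2(part t1 [s])
[7] timeout(0) → N0(coor t2 [s])
[8] deliver 0→1 → N1(part t1 [s])
[9] deliver 1→0 → ∅
[10] deliver 2→0 → ∅
[11] timeout(0) → N0(coor t3 [s])

s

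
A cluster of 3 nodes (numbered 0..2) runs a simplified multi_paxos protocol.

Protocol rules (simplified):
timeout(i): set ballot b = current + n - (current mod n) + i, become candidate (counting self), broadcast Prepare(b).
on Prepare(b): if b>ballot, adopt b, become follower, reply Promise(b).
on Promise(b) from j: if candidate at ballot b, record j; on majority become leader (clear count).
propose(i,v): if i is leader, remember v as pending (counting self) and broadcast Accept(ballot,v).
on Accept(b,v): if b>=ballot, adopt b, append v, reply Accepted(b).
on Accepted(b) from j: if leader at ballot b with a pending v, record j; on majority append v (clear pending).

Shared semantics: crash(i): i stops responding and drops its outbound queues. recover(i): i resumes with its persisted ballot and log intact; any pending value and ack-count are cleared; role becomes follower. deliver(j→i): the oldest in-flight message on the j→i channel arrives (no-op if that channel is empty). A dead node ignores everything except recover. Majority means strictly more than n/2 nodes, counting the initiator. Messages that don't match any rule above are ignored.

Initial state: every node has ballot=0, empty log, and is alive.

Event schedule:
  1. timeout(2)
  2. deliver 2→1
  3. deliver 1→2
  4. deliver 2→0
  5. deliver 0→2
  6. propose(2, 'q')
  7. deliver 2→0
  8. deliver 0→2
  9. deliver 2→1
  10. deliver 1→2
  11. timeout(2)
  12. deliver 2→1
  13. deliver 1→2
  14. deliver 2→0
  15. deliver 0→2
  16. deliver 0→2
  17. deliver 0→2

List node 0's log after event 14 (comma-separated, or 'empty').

step 1 timeout(2): 2={cand,b=5,log=-}
step 2 deliver 2→1: 1={foll,b=5,log=-}
step 3 deliver 1→2: 2={lead,b=5,log=-}
step 4 deliver 2→0: 0={foll,b=5,log=-}
step 5 deliver 0→2: —
step 6 propose(2,'q'): —
step 7 deliver 2→0: 0={foll,b=5,log=q}
step 8 deliver 0→2: 2={lead,b=5,log=q}
step 9 deliver 2→1: 1={foll,b=5,log=q}
step 10 deliver 1→2: —
step 11 timeout(2): 2={cand,b=8,log=q}
step 12 deliver 2→1: 1={foll,b=8,log=q}
step 13 deliver 1→2: 2={lead,b=8,log=q}
step 14 deliver 2→0: 0={foll,b=8,log=q}

q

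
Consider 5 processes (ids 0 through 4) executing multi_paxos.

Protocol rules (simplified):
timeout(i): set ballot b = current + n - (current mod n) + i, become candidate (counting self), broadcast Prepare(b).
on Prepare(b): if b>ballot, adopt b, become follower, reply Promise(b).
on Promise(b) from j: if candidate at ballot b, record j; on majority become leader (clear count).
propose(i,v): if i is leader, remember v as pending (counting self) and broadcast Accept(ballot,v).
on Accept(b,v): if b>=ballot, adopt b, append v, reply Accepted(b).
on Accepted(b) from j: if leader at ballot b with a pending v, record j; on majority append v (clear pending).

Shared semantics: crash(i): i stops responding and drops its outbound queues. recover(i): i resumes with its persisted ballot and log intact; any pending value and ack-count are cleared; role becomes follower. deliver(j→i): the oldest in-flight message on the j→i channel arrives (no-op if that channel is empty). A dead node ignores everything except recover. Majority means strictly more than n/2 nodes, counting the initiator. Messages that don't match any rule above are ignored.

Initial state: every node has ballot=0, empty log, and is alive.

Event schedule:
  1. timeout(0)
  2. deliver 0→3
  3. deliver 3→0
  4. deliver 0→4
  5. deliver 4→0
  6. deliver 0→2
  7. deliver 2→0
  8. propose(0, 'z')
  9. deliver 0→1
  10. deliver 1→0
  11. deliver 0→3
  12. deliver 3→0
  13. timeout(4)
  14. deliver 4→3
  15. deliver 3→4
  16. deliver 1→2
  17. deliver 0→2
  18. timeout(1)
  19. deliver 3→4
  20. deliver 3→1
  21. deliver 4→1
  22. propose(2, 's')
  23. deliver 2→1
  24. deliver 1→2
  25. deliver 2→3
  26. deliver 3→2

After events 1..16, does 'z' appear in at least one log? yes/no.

1. timeout(0):  <0:cand b5 ->
2. deliver 0→3:  <3:foll b5 ->
3. deliver 3→0:  nop
4. deliver 0→4:  <4:foll b5 ->
5. deliver 4→0:  <0:lead b5 ->
6. deliver 0→2:  <2:foll b5 ->
7. deliver 2→0:  nop
8. propose(0,'z'):  nop
9. deliver 0→1:  <1:foll b5 ->
10. deliver 1→0:  nop
11. deliver 0→3:  <3:foll b5 z>
12. deliver 3→0:  nop
13. timeout(4):  <4:cand b14 ->
14. deliver 4→3:  <3:foll b14 z>
15. deliver 3→4:  nop
16. deliver 1→2:  nop

yes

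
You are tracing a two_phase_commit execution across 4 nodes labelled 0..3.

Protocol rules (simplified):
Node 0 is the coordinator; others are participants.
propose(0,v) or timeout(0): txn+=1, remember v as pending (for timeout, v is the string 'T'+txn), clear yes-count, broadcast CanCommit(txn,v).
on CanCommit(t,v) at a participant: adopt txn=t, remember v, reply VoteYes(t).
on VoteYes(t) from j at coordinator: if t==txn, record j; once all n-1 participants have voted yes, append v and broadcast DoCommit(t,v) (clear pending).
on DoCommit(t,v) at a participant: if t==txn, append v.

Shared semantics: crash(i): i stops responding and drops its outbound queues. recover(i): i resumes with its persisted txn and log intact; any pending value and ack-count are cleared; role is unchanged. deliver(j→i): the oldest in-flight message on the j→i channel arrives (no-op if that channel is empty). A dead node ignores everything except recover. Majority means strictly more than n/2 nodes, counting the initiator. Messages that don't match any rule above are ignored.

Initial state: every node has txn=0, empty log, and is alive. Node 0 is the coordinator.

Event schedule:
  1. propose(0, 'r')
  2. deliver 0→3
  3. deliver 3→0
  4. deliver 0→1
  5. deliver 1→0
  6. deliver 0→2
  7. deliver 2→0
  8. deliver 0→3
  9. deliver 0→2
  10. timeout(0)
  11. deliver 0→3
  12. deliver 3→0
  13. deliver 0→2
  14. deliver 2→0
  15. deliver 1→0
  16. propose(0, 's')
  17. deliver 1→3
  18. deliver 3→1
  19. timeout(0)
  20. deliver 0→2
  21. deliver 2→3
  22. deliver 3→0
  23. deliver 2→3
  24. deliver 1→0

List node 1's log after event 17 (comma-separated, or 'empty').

empty

after 1 — propose(0,'r'): n0:coor/t1/[-]
after 2 — deliver 0→3: n3:part/t1/[-]
after 3 — deliver 3→0: ·
after 4 — deliver 0→1: n1:part/t1/[-]
after 5 — deliver 1→0: ·
after 6 — deliver 0→2: n2:part/t1/[-]
after 7 — deliver 2→0: n0:coor/t1/[r]
after 8 — deliver 0→3: n3:part/t1/[r]
after 9 — deliver 0→2: n2:part/t1/[r]
after 10 — timeout(0): n0:coor/t2/[r]
after 11 — deliver 0→3: n3:part/t2/[r]
after 12 — deliver 3→0: ·
after 13 — deliver 0→2: n2:part/t2/[r]
after 14 — deliver 2→0: ·
after 15 — deliver 1→0: ·
after 16 — propose(0,'s'): n0:coor/t3/[r]
after 17 — deliver 1→3: ·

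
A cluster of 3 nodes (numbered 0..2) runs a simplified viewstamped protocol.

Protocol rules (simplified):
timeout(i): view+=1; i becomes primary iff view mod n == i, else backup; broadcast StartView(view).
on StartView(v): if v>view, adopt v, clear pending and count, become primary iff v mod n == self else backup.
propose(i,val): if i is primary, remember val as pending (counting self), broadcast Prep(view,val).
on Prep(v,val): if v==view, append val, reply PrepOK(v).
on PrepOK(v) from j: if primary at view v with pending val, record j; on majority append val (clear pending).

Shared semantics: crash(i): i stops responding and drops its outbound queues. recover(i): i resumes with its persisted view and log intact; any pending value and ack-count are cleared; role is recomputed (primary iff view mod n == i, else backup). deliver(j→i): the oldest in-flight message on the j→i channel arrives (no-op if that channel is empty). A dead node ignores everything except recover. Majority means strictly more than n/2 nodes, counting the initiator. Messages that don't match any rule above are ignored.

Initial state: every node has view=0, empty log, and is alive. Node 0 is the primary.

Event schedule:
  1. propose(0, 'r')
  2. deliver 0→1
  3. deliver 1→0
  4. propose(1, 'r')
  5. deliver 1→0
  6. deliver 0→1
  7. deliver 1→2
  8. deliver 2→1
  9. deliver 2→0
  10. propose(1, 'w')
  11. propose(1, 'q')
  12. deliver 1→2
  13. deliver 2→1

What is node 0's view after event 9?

0

e1 propose(0,'r'): ·
e2 deliver 0→1: 1[back,v=0,r]
e3 deliver 1→0: 0[prim,v=0,r]
e4 propose(1,'r'): ·
e5 deliver 1→0: ·
e6 deliver 0→1: ·
e7 deliver 1→2: ·
e8 deliver 2→1: ·
e9 deliver 2→0: ·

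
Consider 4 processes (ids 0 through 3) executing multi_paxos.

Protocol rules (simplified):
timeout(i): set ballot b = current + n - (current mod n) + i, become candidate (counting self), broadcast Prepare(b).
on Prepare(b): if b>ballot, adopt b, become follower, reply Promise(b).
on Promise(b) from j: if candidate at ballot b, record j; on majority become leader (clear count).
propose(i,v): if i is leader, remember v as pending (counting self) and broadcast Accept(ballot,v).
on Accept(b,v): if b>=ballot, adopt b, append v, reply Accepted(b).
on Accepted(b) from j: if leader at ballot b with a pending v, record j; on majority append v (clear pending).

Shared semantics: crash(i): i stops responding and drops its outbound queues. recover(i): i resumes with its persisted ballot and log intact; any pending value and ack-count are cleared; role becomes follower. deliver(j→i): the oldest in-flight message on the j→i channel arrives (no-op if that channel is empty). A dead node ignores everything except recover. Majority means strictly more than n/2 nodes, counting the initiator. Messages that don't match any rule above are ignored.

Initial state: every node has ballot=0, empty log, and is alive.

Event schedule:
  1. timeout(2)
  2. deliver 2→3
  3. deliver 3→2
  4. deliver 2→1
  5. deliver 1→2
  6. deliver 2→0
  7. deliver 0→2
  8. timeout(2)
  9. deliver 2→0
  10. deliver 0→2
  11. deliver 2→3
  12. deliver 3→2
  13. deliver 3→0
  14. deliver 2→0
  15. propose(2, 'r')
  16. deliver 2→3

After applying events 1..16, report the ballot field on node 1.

6

1. timeout(2):  <2:cand b6 ->
2. deliver 2→3:  <3:foll b6 ->
3. deliver 3→2:  nop
4. deliver 2→1:  <1:foll b6 ->
5. deliver 1→2:  <2:lead b6 ->
6. deliver 2→0:  <0:foll b6 ->
7. deliver 0→2:  nop
8. timeout(2):  <2:cand b10 ->
9. deliver 2→0:  <0:foll b10 ->
10. deliver 0→2:  nop
11. deliver 2→3:  <3:foll b10 ->
12. deliver 3→2:  <2:lead b10 ->
13. deliver 3→0:  nop
14. deliver 2→0:  nop
15. propose(2,'r'):  nop
16. deliver 2→3:  <3:foll b10 r>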